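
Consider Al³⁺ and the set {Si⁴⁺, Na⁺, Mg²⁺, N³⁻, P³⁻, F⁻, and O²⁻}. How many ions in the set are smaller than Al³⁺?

1

Tabulating Z and e⁻: Si⁴⁺: 10 e⁻, Z=14, Al³⁺: 10 e⁻, Z=13, Mg²⁺: 10 e⁻, Z=12, Na⁺: 10 e⁻, Z=11, F⁻: 10 e⁻, Z=9, O²⁻: 10 e⁻, Z=8, N³⁻: 10 e⁻, Z=7, P³⁻: 18 e⁻, Z=15. Si⁴⁺ < Al³⁺ (both 10 e⁻, Z=14>13); Al³⁺ < Mg²⁺ (both 10 e⁻, Z=13>12); Mg²⁺ < Na⁺ (isoelectronic, higher Z=12 is smaller); Na⁺ < F⁻ (both 10 e⁻, Z=11>9); F⁻ < O²⁻ (isoelectronic, higher Z=9 is smaller); O²⁻ < N³⁻ (both 10 e⁻, Z=8>7); N³⁻ < P³⁻ (same group, 1 shell fewer).
Overall: Si⁴⁺ < Al³⁺ < Mg²⁺ < Na⁺ < F⁻ < O²⁻ < N³⁻ < P³⁻. Al³⁺ has 1 below it and 6 above. That's 1.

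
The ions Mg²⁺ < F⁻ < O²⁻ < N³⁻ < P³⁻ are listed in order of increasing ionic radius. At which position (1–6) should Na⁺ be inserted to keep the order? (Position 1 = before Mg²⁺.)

Tabulating Z and e⁻: Mg²⁺: 10 e⁻, Z=12, Na⁺: 10 e⁻, Z=11, F⁻: 10 e⁻, Z=9, O²⁻: 10 e⁻, Z=8, N³⁻: 10 e⁻, Z=7, P³⁻: 18 e⁻, Z=15. Mg²⁺ < Na⁺ (both 10 e⁻, Z=12>11); Na⁺ < F⁻ (isoelectronic, higher Z=11 is smaller); F⁻ < O²⁻ (both 10 e⁻, Z=9>8); O²⁻ < N³⁻ (both 10 e⁻, Z=8>7); N³⁻ < P³⁻ (same group, 1 shell fewer).
The complete sequence is Mg²⁺ < Na⁺ < F⁻ < O²⁻ < N³⁻ < P³⁻. Na⁺ sits at position 2.

2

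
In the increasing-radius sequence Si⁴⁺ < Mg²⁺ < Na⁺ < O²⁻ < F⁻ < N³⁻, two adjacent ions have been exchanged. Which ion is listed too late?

Check each adjacent pair. O²⁻ and F⁻ are reversed: both have 10 electrons but Z(F)=9 > Z(O)=8, so F⁻ should be the smaller of the two. No other neighbouring pair contradicts the periodic trends, so F⁻ is the ion listed too late.

F⁻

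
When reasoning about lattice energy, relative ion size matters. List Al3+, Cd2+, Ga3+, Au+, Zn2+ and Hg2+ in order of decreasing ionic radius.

Au+ > Hg2+ > Cd2+ > Zn2+ > Ga3+ > Al3+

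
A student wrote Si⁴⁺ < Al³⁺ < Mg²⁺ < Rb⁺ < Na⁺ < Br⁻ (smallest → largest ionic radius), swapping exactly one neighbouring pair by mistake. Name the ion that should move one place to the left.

Na⁺

Scanning neighbour by neighbour, only Rb⁺/Na⁺ violates a trend: both in group 1 with the same charge; Na⁺ (period 3) has the smaller radius. That makes Na⁺ the one sitting a position late relative to where it belongs.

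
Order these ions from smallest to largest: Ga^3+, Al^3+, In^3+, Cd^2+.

Electron counts and nuclear charges: Al^3+ has 10 e⁻ (Z=13), Ga^3+ has 28 e⁻ (Z=31), In^3+ has 46 e⁻ (Z=49), Cd^2+ has 46 e⁻ (Z=48). Al^3+ < Ga^3+ (same group, 1 shell fewer); Ga^3+ < In^3+ (same group, period 4 vs 5); In^3+ < Cd^2+ (both 46 e⁻, Z=49>48).

Al^3+ < Ga^3+ < In^3+ < Cd^2+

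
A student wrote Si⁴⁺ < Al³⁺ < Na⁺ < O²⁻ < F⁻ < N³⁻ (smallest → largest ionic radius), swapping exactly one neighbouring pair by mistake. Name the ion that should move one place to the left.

F⁻

The pair O²⁻, F⁻ is the wrong way round — both have 10 electrons but Z(F)=9 > Z(O)=8, so F⁻ should be the smaller of the two. All other adjacent pairs agree with periodic trends, so F⁻ is the misplaced ion.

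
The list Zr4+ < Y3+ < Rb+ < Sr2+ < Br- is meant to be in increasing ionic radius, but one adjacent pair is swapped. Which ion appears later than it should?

Sr2+

The pair Rb+, Sr2+ is the wrong way round — they are isoelectronic (36 e⁻) and Sr has more protons than Rb (38 vs 37), making Sr2+ smaller. All other adjacent pairs agree with periodic trends, so Sr2+ is the misplaced ion.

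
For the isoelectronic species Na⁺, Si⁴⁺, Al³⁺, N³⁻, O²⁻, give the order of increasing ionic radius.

Isoelectronic series (10 e⁻ each). Size is set by nuclear charge: more protons means a smaller ion. Si⁴⁺ (Z=14), Al³⁺ (Z=13), Na⁺ (Z=11), O²⁻ (Z=8), N³⁻ (Z=7).

Si⁴⁺ < Al³⁺ < Na⁺ < O²⁻ < N³⁻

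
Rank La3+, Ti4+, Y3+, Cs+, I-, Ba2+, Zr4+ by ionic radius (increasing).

First list Z and electron count for each: Ti4+ (Z=22, 18 e⁻), Zr4+ (Z=40, 36 e⁻), Y3+ (Z=39, 36 e⁻), La3+ (Z=57, 54 e⁻), Ba2+ (Z=56, 54 e⁻), Cs+ (Z=55, 54 e⁻), I- (Z=53, 54 e⁻). Ti4+ < Zr4+ (same group, period 4 vs 5); Zr4+ < Y3+ (isoelectronic, higher Z=40 is smaller); Y3+ < La3+ (same group, period 5 vs 6); La3+ < Ba2+ (both 54 e⁻, Z=57>56); Ba2+ < Cs+ (isoelectronic, higher Z=56 is smaller); Cs+ < I- (isoelectronic, higher Z=55 is smaller).

Ti4+ < Zr4+ < Y3+ < La3+ < Ba2+ < Cs+ < I-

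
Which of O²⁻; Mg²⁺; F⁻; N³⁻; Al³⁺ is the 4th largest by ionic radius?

Isoelectronic series (10 e⁻ each). Size is set by nuclear charge: more protons means a smaller ion. Al³⁺ (Z=13), Mg²⁺ (Z=12), F⁻ (Z=9), O²⁻ (Z=8), N³⁻ (Z=7).
That gives Al³⁺ < Mg²⁺ < F⁻ < O²⁻ < N³⁻. From the largest end, number 4 is Mg²⁺.

Mg²⁺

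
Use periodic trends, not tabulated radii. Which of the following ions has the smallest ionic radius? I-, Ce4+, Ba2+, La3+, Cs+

Each ion has 54 electrons. The ranking follows nuclear charge in reverse — greater Z gives a smaller radius. Ce4+ (Z=58), La3+ (Z=57), Ba2+ (Z=56), Cs+ (Z=55), I- (Z=53).

Ce4+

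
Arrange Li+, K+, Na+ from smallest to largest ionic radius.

All are in the same group with charge +1. Radius grows down the group as n (the outermost shell) increases.

Li+ < Na+ < K+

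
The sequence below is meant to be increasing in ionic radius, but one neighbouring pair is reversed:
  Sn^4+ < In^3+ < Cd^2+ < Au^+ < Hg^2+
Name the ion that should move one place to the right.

Au^+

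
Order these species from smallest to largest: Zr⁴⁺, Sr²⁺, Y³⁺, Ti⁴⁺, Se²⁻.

Ti⁴⁺ < Zr⁴⁺ < Y³⁺ < Sr²⁺ < Se²⁻

Electron counts and nuclear charges: Ti⁴⁺ (Z=22, 18 e⁻), Zr⁴⁺ (Z=40, 36 e⁻), Y³⁺ (Z=39, 36 e⁻), Sr²⁺ (Z=38, 36 e⁻), Se²⁻ (Z=34, 36 e⁻). Ti⁴⁺ < Zr⁴⁺ (same group, period 4 vs 5); Zr⁴⁺ < Y³⁺ (isoelectronic, higher Z=40 is smaller); Y³⁺ < Sr²⁺ (both 36 e⁻, Z=39>38); Sr²⁺ < Se²⁻ (both 36 e⁻, Z=38>34).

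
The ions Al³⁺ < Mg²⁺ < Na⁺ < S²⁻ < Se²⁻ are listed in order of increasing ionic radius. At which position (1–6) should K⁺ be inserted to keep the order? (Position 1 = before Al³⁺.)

Tabulating Z and e⁻: Al³⁺ has 10 e⁻ (Z=13), Mg²⁺ has 10 e⁻ (Z=12), Na⁺ has 10 e⁻ (Z=11), K⁺ has 18 e⁻ (Z=19), S²⁻ has 18 e⁻ (Z=16), Se²⁻ has 36 e⁻ (Z=34). Al³⁺ < Mg²⁺ (isoelectronic, higher Z=13 is smaller); Mg²⁺ < Na⁺ (both 10 e⁻, Z=12>11); Na⁺ < K⁺ (same group, 1 shell fewer); K⁺ < S²⁻ (isoelectronic, higher Z=19 is smaller); S²⁻ < Se²⁻ (same group, 1 shell fewer).
Merged order: Al³⁺ < Mg²⁺ < Na⁺ < K⁺ < S²⁻ < Se²⁻ — K⁺ is number 4.

4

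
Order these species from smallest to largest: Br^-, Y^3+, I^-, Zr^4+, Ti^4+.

Ti^4+ < Zr^4+ < Y^3+ < Br^- < I^-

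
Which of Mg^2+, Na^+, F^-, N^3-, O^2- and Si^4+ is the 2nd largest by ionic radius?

All of these have 10 electrons (isoelectronic). With the same electron cloud, the ion with the most protons pulls it in tightest. Nuclear charges: Si^4+ (Z=14), Mg^2+ (Z=12), Na^+ (Z=11), F^- (Z=9), O^2- (Z=8), N^3- (Z=7). Highest Z is smallest.
So the order is Si^4+ < Mg^2+ < Na^+ < F^- < O^2- < N^3-; the 2nd-largest ion is O^2-.

O^2-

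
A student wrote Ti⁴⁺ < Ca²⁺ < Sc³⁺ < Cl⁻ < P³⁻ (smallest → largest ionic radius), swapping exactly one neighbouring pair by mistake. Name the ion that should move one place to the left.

Compare adjacent ions: Sc³⁺ and Ca²⁺ share 18 electrons; the higher nuclear charge on Sc (Z=21) contracts it more, so Sc³⁺ < Ca²⁺ — yet in this increasing list Ca²⁺ sits before Sc³⁺. Nothing else is reversed, so Sc³⁺ should move one place to the left.

Sc³⁺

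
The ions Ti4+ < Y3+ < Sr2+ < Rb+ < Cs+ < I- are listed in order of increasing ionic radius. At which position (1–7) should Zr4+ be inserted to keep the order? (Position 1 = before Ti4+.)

Tabulating Z and e⁻: Ti4+: 18 e⁻, Z=22, Zr4+: 36 e⁻, Z=40, Y3+: 36 e⁻, Z=39, Sr2+: 36 e⁻, Z=38, Rb+: 36 e⁻, Z=37, Cs+: 54 e⁻, Z=55, I-: 54 e⁻, Z=53. Ti4+ < Zr4+ (same group, period 4 vs 5); Zr4+ < Y3+ (both 36 e⁻, Z=40>39); Y3+ < Sr2+ (both 36 e⁻, Z=39>38); Sr2+ < Rb+ (isoelectronic, higher Z=38 is smaller); Rb+ < Cs+ (same group, 1 shell fewer); Cs+ < I- (isoelectronic, higher Z=55 is smaller).
Merged order: Ti4+ < Zr4+ < Y3+ < Sr2+ < Rb+ < Cs+ < I- — Zr4+ is number 2.

2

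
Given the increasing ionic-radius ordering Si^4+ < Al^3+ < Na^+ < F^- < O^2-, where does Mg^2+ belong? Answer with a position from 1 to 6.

Each ion has 10 electrons. The ranking follows nuclear charge in reverse — greater Z gives a smaller radius. Si^4+ (Z=14), Al^3+ (Z=13), Mg^2+ (Z=12), Na^+ (Z=11), F^- (Z=9), O^2- (Z=8).
With Mg^2+ included the full order is Si^4+ < Al^3+ < Mg^2+ < Na^+ < F^- < O^2-, so it takes position 3.

3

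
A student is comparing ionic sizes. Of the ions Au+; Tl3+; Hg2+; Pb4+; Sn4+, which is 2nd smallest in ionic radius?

Work out protons and electrons: Sn4+ (Z=50, 46 e⁻), Pb4+ (Z=82, 78 e⁻), Tl3+ (Z=81, 78 e⁻), Hg2+ (Z=80, 78 e⁻), Au+ (Z=79, 78 e⁻). Sn4+ < Pb4+ (same group, 1 shell fewer); Pb4+ < Tl3+ (both 78 e⁻, Z=82>81); Tl3+ < Hg2+ (isoelectronic, higher Z=81 is smaller); Hg2+ < Au+ (both 78 e⁻, Z=80>79).
Ordering: Sn4+ < Pb4+ < Tl3+ < Hg2+ < Au+. The 2nd smallest is Pb4+.

Pb4+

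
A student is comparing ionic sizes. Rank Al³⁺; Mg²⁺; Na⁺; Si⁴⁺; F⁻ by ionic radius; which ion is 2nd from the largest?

Isoelectronic series (10 e⁻ each). Size is set by nuclear charge: more protons means a smaller ion. Si⁴⁺ (Z=14), Al³⁺ (Z=13), Mg²⁺ (Z=12), Na⁺ (Z=11), F⁻ (Z=9).
Ordering: Si⁴⁺ < Al³⁺ < Mg²⁺ < Na⁺ < F⁻. The 2nd largest is Na⁺.

Na⁺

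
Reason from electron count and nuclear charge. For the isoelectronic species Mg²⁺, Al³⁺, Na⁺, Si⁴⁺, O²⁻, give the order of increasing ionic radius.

Si⁴⁺ < Al³⁺ < Mg²⁺ < Na⁺ < O²⁻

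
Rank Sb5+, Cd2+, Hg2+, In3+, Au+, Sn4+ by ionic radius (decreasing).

Au+ > Hg2+ > Cd2+ > In3+ > Sn4+ > Sb5+

Tabulating Z and e⁻: Sb5+ has 46 e⁻ (Z=51), Sn4+ has 46 e⁻ (Z=50), In3+ has 46 e⁻ (Z=49), Cd2+ has 46 e⁻ (Z=48), Hg2+ has 78 e⁻ (Z=80), Au+ has 78 e⁻ (Z=79). Sb5+ < Sn4+ (isoelectronic, higher Z=51 is smaller); Sn4+ < In3+ (both 46 e⁻, Z=50>49); In3+ < Cd2+ (both 46 e⁻, Z=49>48); Cd2+ < Hg2+ (same group, period 5 vs 6); Hg2+ < Au+ (isoelectronic, higher Z=80 is smaller).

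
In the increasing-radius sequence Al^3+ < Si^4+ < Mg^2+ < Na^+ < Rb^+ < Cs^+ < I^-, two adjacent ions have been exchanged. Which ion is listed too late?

Si^4+

Scanning neighbour by neighbour, only Al^3+/Si^4+ violates a trend: Si^4+ and Al^3+ share 10 electrons; the higher nuclear charge on Si (Z=14) contracts it more, so Si^4+ < Al^3+. That makes Si^4+ the one sitting a position late relative to where it belongs.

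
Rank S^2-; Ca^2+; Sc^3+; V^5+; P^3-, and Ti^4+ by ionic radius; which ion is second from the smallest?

Ti^4+

Isoelectronic series (18 e⁻ each). Size is set by nuclear charge: more protons means a smaller ion. V^5+ (Z=23), Ti^4+ (Z=22), Sc^3+ (Z=21), Ca^2+ (Z=20), S^2- (Z=16), P^3- (Z=15).
Ordering: V^5+ < Ti^4+ < Sc^3+ < Ca^2+ < S^2- < P^3-. The second smallest is Ti^4+.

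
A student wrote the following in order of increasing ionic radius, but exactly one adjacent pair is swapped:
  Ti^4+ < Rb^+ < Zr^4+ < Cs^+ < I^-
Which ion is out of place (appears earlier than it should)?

Scanning neighbour by neighbour, only Rb^+/Zr^4+ violates a trend: they are isoelectronic (36 e⁻) and Zr has more protons than Rb (40 vs 37), making Zr^4+ smaller. That makes Rb^+ the one sitting a position early relative to where it belongs.

Rb^+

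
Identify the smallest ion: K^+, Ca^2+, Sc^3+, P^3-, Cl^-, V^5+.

V^5+

All of these have 18 electrons (isoelectronic). With the same electron cloud, the ion with the most protons pulls it in tightest. Nuclear charges: V^5+ (Z=23), Sc^3+ (Z=21), Ca^2+ (Z=20), K^+ (Z=19), Cl^- (Z=17), P^3- (Z=15). Highest Z is smallest.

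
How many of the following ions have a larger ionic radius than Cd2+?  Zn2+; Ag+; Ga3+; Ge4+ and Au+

Work out protons and electrons: Ge4+ (Z=32, 28 e⁻), Ga3+ (Z=31, 28 e⁻), Zn2+ (Z=30, 28 e⁻), Cd2+ (Z=48, 46 e⁻), Ag+ (Z=47, 46 e⁻), Au+ (Z=79, 78 e⁻). Ge4+ < Ga3+ (both 28 e⁻, Z=32>31); Ga3+ < Zn2+ (isoelectronic, higher Z=31 is smaller); Zn2+ < Cd2+ (same group, period 4 vs 5); Cd2+ < Ag+ (both 46 e⁻, Z=48>47); Ag+ < Au+ (same group, 1 shell fewer).
Placing each against Cd2+: smaller — Ge4+, Ga3+, Zn2+; larger — Ag+, Au+. Count: 2.

2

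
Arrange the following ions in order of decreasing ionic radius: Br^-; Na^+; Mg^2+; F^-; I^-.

Electron counts and nuclear charges: Mg^2+ has 10 e⁻ (Z=12), Na^+ has 10 e⁻ (Z=11), F^- has 10 e⁻ (Z=9), Br^- has 36 e⁻ (Z=35), I^- has 54 e⁻ (Z=53). Mg^2+ < Na^+ (isoelectronic, higher Z=12 is smaller); Na^+ < F^- (isoelectronic, higher Z=11 is smaller); F^- < Br^- (same group, period 2 vs 4); Br^- < I^- (same group, period 4 vs 5).

I^- > Br^- > F^- > Na^+ > Mg^2+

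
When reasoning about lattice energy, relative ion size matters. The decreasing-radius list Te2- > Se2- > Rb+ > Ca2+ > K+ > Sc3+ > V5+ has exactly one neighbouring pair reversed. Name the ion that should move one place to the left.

Check each adjacent pair. Ca2+ and K+ are reversed: both have 18 electrons but Z(Ca)=20 > Z(K)=19, so Ca2+ should be the smaller of the two. No other neighbouring pair contradicts the periodic trends, so K+ is the ion listed too late.

K+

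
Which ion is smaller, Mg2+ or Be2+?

Be2+

Same group, same charge. Going down the group adds an extra shell of electrons, so the ion gets larger: Be2+ is highest in the group and smallest.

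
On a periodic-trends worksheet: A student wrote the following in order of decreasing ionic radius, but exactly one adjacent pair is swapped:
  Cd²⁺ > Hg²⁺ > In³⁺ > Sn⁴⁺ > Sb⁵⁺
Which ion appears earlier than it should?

Cd²⁺

Check each adjacent pair. Cd²⁺ and Hg²⁺ are reversed: same group and charge — period 5 sits above period 6, so Cd²⁺ is smaller. No other neighbouring pair contradicts the periodic trends, so Cd²⁺ is the ion listed too early.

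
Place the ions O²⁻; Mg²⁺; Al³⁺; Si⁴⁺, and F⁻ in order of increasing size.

Si⁴⁺ < Al³⁺ < Mg²⁺ < F⁻ < O²⁻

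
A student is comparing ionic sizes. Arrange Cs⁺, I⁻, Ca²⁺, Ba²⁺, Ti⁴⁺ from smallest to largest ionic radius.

Ti⁴⁺ < Ca²⁺ < Ba²⁺ < Cs⁺ < I⁻

First list Z and electron count for each: Ti⁴⁺: 18 e⁻, Z=22, Ca²⁺: 18 e⁻, Z=20, Ba²⁺: 54 e⁻, Z=56, Cs⁺: 54 e⁻, Z=55, I⁻: 54 e⁻, Z=53. Ti⁴⁺ < Ca²⁺ (both 18 e⁻, Z=22>20); Ca²⁺ < Ba²⁺ (same group, 2 shells fewer); Ba²⁺ < Cs⁺ (both 54 e⁻, Z=56>55); Cs⁺ < I⁻ (both 54 e⁻, Z=55>53).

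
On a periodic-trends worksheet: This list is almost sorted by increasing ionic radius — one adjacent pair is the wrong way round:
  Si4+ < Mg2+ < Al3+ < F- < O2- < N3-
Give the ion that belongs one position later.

Check each adjacent pair. Mg2+ and Al3+ are reversed: Al3+ and Mg2+ share 10 electrons; the higher nuclear charge on Al (Z=13) contracts it more, so Al3+ < Mg2+. No other neighbouring pair contradicts the periodic trends, so Mg2+ is the ion listed too early.

Mg2+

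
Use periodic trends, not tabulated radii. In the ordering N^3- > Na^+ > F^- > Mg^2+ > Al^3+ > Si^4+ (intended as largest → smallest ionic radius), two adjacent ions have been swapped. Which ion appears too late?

Scanning neighbour by neighbour, only Na^+/F^- violates a trend: both have 10 electrons but Z(Na)=11 > Z(F)=9, so Na^+ should be the smaller of the two. That makes F^- the one sitting a position late relative to where it belongs.

F^-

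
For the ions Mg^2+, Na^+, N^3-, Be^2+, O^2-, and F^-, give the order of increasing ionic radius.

Be^2+ < Mg^2+ < Na^+ < F^- < O^2- < N^3-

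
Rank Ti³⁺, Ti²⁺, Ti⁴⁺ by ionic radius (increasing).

Ti⁴⁺ < Ti³⁺ < Ti²⁺

For a single element, ionic radius drops as positive charge rises — Ti⁴⁺ < Ti²⁺.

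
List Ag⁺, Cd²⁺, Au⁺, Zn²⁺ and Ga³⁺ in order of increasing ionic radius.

Ga³⁺ < Zn²⁺ < Cd²⁺ < Ag⁺ < Au⁺

First list Z and electron count for each: Ga³⁺: 28 e⁻, Z=31, Zn²⁺: 28 e⁻, Z=30, Cd²⁺: 46 e⁻, Z=48, Ag⁺: 46 e⁻, Z=47, Au⁺: 78 e⁻, Z=79. Ga³⁺ < Zn²⁺ (both 28 e⁻, Z=31>30); Zn²⁺ < Cd²⁺ (same group, period 4 vs 5); Cd²⁺ < Ag⁺ (isoelectronic, higher Z=48 is smaller); Ag⁺ < Au⁺ (same group, 1 shell fewer).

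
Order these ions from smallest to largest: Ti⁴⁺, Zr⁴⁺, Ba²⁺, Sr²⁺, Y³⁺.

Electron counts and nuclear charges: Ti⁴⁺ (Z=22, 18 e⁻), Zr⁴⁺ (Z=40, 36 e⁻), Y³⁺ (Z=39, 36 e⁻), Sr²⁺ (Z=38, 36 e⁻), Ba²⁺ (Z=56, 54 e⁻). Ti⁴⁺ < Zr⁴⁺ (same group, period 4 vs 5); Zr⁴⁺ < Y³⁺ (both 36 e⁻, Z=40>39); Y³⁺ < Sr²⁺ (isoelectronic, higher Z=39 is smaller); Sr²⁺ < Ba²⁺ (same group, period 5 vs 6).

Ti⁴⁺ < Zr⁴⁺ < Y³⁺ < Sr²⁺ < Ba²⁺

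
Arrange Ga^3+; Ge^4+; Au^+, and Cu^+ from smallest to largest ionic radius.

Electron counts and nuclear charges: Ge^4+: 28 e⁻, Z=32, Ga^3+: 28 e⁻, Z=31, Cu^+: 28 e⁻, Z=29, Au^+: 78 e⁻, Z=79. Ge^4+ < Ga^3+ (both 28 e⁻, Z=32>31); Ga^3+ < Cu^+ (both 28 e⁻, Z=31>29); Cu^+ < Au^+ (same group, period 4 vs 6).

Ge^4+ < Ga^3+ < Cu^+ < Au^+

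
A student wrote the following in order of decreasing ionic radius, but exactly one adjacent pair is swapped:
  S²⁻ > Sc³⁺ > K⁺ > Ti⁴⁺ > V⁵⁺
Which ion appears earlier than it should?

Check each adjacent pair. Sc³⁺ and K⁺ are reversed: Sc³⁺ and K⁺ share 18 electrons; the higher nuclear charge on Sc (Z=21) contracts it more, so Sc³⁺ < K⁺. No other neighbouring pair contradicts the periodic trends, so Sc³⁺ is the ion listed too early.

Sc³⁺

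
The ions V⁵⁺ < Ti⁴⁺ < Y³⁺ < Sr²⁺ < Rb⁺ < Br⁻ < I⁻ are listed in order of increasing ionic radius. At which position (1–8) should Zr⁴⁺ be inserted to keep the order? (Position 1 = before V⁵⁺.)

3

Electron counts and nuclear charges: V⁵⁺ (Z=23, 18 e⁻), Ti⁴⁺ (Z=22, 18 e⁻), Zr⁴⁺ (Z=40, 36 e⁻), Y³⁺ (Z=39, 36 e⁻), Sr²⁺ (Z=38, 36 e⁻), Rb⁺ (Z=37, 36 e⁻), Br⁻ (Z=35, 36 e⁻), I⁻ (Z=53, 54 e⁻). V⁵⁺ < Ti⁴⁺ (isoelectronic, higher Z=23 is smaller); Ti⁴⁺ < Zr⁴⁺ (same group, 1 shell fewer); Zr⁴⁺ < Y³⁺ (both 36 e⁻, Z=40>39); Y³⁺ < Sr²⁺ (isoelectronic, higher Z=39 is smaller); Sr²⁺ < Rb⁺ (isoelectronic, higher Z=38 is smaller); Rb⁺ < Br⁻ (both 36 e⁻, Z=37>35); Br⁻ < I⁻ (same group, 1 shell fewer).
Merged order: V⁵⁺ < Ti⁴⁺ < Zr⁴⁺ < Y³⁺ < Sr²⁺ < Rb⁺ < Br⁻ < I⁻ — Zr⁴⁺ is number 3.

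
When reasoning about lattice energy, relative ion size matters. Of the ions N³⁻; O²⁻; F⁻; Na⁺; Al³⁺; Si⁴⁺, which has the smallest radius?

Si⁴⁺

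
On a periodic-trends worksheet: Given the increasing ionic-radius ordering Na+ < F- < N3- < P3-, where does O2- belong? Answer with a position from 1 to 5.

3

Tabulating Z and e⁻: Na+ (Z=11, 10 e⁻), F- (Z=9, 10 e⁻), O2- (Z=8, 10 e⁻), N3- (Z=7, 10 e⁻), P3- (Z=15, 18 e⁻). Na+ < F- (isoelectronic, higher Z=11 is smaller); F- < O2- (isoelectronic, higher Z=9 is smaller); O2- < N3- (isoelectronic, higher Z=8 is smaller); N3- < P3- (same group, 1 shell fewer).
The complete sequence is Na+ < F- < O2- < N3- < P3-. O2- sits at position 3.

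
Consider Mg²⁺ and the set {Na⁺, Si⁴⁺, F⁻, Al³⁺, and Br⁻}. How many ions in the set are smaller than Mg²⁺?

Tabulating Z and e⁻: Si⁴⁺: 10 e⁻, Z=14, Al³⁺: 10 e⁻, Z=13, Mg²⁺: 10 e⁻, Z=12, Na⁺: 10 e⁻, Z=11, F⁻: 10 e⁻, Z=9, Br⁻: 36 e⁻, Z=35. Si⁴⁺ < Al³⁺ (both 10 e⁻, Z=14>13); Al³⁺ < Mg²⁺ (both 10 e⁻, Z=13>12); Mg²⁺ < Na⁺ (isoelectronic, higher Z=12 is smaller); Na⁺ < F⁻ (isoelectronic, higher Z=11 is smaller); F⁻ < Br⁻ (same group, 2 shells fewer).
Placing each against Mg²⁺: smaller — Si⁴⁺, Al³⁺; larger — Na⁺, F⁻, Br⁻. Count: 2.

2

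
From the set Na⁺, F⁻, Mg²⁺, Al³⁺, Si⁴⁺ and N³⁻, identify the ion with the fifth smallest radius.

F⁻

Isoelectronic series (10 e⁻ each). Size is set by nuclear charge: more protons means a smaller ion. Si⁴⁺ (Z=14), Al³⁺ (Z=13), Mg²⁺ (Z=12), Na⁺ (Z=11), F⁻ (Z=9), N³⁻ (Z=7).
That gives Si⁴⁺ < Al³⁺ < Mg²⁺ < Na⁺ < F⁻ < N³⁻. From the smallest end, number 5 is F⁻.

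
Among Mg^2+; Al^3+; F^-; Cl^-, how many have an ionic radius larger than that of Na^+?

2

First list Z and electron count for each: Al^3+ (Z=13, 10 e⁻), Mg^2+ (Z=12, 10 e⁻), Na^+ (Z=11, 10 e⁻), F^- (Z=9, 10 e⁻), Cl^- (Z=17, 18 e⁻). Al^3+ < Mg^2+ (both 10 e⁻, Z=13>12); Mg^2+ < Na^+ (isoelectronic, higher Z=12 is smaller); Na^+ < F^- (isoelectronic, higher Z=11 is smaller); F^- < Cl^- (same group, 1 shell fewer).
Placing each against Na^+: smaller — Al^3+, Mg^2+; larger — F^-, Cl^-. Count: 2.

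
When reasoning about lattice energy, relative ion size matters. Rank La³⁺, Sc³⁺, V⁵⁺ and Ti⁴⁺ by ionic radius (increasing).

V⁵⁺ < Ti⁴⁺ < Sc³⁺ < La³⁺

V⁵⁺ (Z=23, 18 e⁻), Ti⁴⁺ (Z=22, 18 e⁻), Sc³⁺ (Z=21, 18 e⁻), La³⁺ (Z=57, 54 e⁻). V⁵⁺ < Ti⁴⁺ (isoelectronic, higher Z=23 is smaller); Ti⁴⁺ < Sc³⁺ (both 18 e⁻, Z=22>21); Sc³⁺ < La³⁺ (same group, 2 shells fewer).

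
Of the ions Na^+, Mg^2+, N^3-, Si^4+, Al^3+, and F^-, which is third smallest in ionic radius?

Mg^2+

Isoelectronic series (10 e⁻ each). Size is set by nuclear charge: more protons means a smaller ion. Si^4+ (Z=14), Al^3+ (Z=13), Mg^2+ (Z=12), Na^+ (Z=11), F^- (Z=9), N^3- (Z=7).
That gives Si^4+ < Al^3+ < Mg^2+ < Na^+ < F^- < N^3-. From the smallest end, number 3 is Mg^2+.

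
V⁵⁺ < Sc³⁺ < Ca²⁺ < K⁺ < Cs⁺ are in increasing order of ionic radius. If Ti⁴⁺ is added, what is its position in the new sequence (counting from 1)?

2

Work out protons and electrons: V⁵⁺ (Z=23, 18 e⁻), Ti⁴⁺ (Z=22, 18 e⁻), Sc³⁺ (Z=21, 18 e⁻), Ca²⁺ (Z=20, 18 e⁻), K⁺ (Z=19, 18 e⁻), Cs⁺ (Z=55, 54 e⁻). V⁵⁺ < Ti⁴⁺ (isoelectronic, higher Z=23 is smaller); Ti⁴⁺ < Sc³⁺ (isoelectronic, higher Z=22 is smaller); Sc³⁺ < Ca²⁺ (isoelectronic, higher Z=21 is smaller); Ca²⁺ < K⁺ (both 18 e⁻, Z=20>19); K⁺ < Cs⁺ (same group, 2 shells fewer).
Merged order: V⁵⁺ < Ti⁴⁺ < Sc³⁺ < Ca²⁺ < K⁺ < Cs⁺ — Ti⁴⁺ is number 2.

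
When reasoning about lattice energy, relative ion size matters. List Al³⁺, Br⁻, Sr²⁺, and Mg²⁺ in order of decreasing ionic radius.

Br⁻ > Sr²⁺ > Mg²⁺ > Al³⁺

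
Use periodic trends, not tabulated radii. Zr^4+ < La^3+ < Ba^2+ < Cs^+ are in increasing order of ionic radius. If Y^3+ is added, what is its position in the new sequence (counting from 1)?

First list Z and electron count for each: Zr^4+: 36 e⁻, Z=40, Y^3+: 36 e⁻, Z=39, La^3+: 54 e⁻, Z=57, Ba^2+: 54 e⁻, Z=56, Cs^+: 54 e⁻, Z=55. Zr^4+ < Y^3+ (isoelectronic, higher Z=40 is smaller); Y^3+ < La^3+ (same group, 1 shell fewer); La^3+ < Ba^2+ (isoelectronic, higher Z=57 is smaller); Ba^2+ < Cs^+ (isoelectronic, higher Z=56 is smaller).
With Y^3+ included the full order is Zr^4+ < Y^3+ < La^3+ < Ba^2+ < Cs^+, so it takes position 2.

2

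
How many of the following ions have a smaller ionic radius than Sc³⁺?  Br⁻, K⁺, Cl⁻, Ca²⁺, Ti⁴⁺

1

Ti⁴⁺: 18 e⁻, Z=22, Sc³⁺: 18 e⁻, Z=21, Ca²⁺: 18 e⁻, Z=20, K⁺: 18 e⁻, Z=19, Cl⁻: 18 e⁻, Z=17, Br⁻: 36 e⁻, Z=35. Ti⁴⁺ < Sc³⁺ (isoelectronic, higher Z=22 is smaller); Sc³⁺ < Ca²⁺ (isoelectronic, higher Z=21 is smaller); Ca²⁺ < K⁺ (both 18 e⁻, Z=20>19); K⁺ < Cl⁻ (isoelectronic, higher Z=19 is smaller); Cl⁻ < Br⁻ (same group, 1 shell fewer).
Relative to Sc³⁺, the ions that are smaller are Ti⁴⁺. So 1 is smaller.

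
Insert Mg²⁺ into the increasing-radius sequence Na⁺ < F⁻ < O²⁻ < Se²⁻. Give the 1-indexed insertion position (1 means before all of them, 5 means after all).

1

Electron counts and nuclear charges: Mg²⁺ (Z=12, 10 e⁻), Na⁺ (Z=11, 10 e⁻), F⁻ (Z=9, 10 e⁻), O²⁻ (Z=8, 10 e⁻), Se²⁻ (Z=34, 36 e⁻). Mg²⁺ < Na⁺ (both 10 e⁻, Z=12>11); Na⁺ < F⁻ (both 10 e⁻, Z=11>9); F⁻ < O²⁻ (both 10 e⁻, Z=9>8); O²⁻ < Se²⁻ (same group, 2 shells fewer).
Merged order: Mg²⁺ < Na⁺ < F⁻ < O²⁻ < Se²⁻ — Mg²⁺ is number 1.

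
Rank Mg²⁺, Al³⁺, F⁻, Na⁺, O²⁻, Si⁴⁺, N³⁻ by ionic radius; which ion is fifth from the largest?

Each ion has 10 electrons. The ranking follows nuclear charge in reverse — greater Z gives a smaller radius. Si⁴⁺ (Z=14), Al³⁺ (Z=13), Mg²⁺ (Z=12), Na⁺ (Z=11), F⁻ (Z=9), O²⁻ (Z=8), N³⁻ (Z=7).
Ordering: Si⁴⁺ < Al³⁺ < Mg²⁺ < Na⁺ < F⁻ < O²⁻ < N³⁻. The fifth largest is Mg²⁺.

Mg²⁺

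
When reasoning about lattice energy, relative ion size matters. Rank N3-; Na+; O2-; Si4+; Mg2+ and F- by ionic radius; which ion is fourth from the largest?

Na+

Isoelectronic series (10 e⁻ each). Size is set by nuclear charge: more protons means a smaller ion. Si4+ (Z=14), Mg2+ (Z=12), Na+ (Z=11), F- (Z=9), O2- (Z=8), N3- (Z=7).
So the order is Si4+ < Mg2+ < Na+ < F- < O2- < N3-; the 4th-largest ion is Na+.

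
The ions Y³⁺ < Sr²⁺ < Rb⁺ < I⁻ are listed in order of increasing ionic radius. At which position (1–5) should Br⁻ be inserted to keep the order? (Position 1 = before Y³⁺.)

First list Z and electron count for each: Y³⁺ has 36 e⁻ (Z=39), Sr²⁺ has 36 e⁻ (Z=38), Rb⁺ has 36 e⁻ (Z=37), Br⁻ has 36 e⁻ (Z=35), I⁻ has 54 e⁻ (Z=53). Y³⁺ < Sr²⁺ (both 36 e⁻, Z=39>38); Sr²⁺ < Rb⁺ (both 36 e⁻, Z=38>37); Rb⁺ < Br⁻ (both 36 e⁻, Z=37>35); Br⁻ < I⁻ (same group, 1 shell fewer).
Putting Br⁻ in gives Y³⁺ < Sr²⁺ < Rb⁺ < Br⁻ < I⁻; it lands at slot 4.

4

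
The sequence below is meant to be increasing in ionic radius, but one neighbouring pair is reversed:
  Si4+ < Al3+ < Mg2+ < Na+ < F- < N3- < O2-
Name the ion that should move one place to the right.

N3-

Scanning neighbour by neighbour, only N3-/O2- violates a trend: O2- and N3- share 10 electrons; the higher nuclear charge on O (Z=8) contracts it more, so O2- < N3-. That makes N3- the one sitting a position early relative to where it belongs.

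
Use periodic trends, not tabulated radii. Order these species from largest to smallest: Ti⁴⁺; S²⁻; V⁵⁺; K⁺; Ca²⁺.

All of these have 18 electrons (isoelectronic). With the same electron cloud, the ion with the most protons pulls it in tightest. Nuclear charges: V⁵⁺ (Z=23), Ti⁴⁺ (Z=22), Ca²⁺ (Z=20), K⁺ (Z=19), S²⁻ (Z=16). Highest Z is smallest.

S²⁻ > K⁺ > Ca²⁺ > Ti⁴⁺ > V⁵⁺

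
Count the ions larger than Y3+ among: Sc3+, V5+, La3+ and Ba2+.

First list Z and electron count for each: V5+ (Z=23, 18 e⁻), Sc3+ (Z=21, 18 e⁻), Y3+ (Z=39, 36 e⁻), La3+ (Z=57, 54 e⁻), Ba2+ (Z=56, 54 e⁻). V5+ < Sc3+ (both 18 e⁻, Z=23>21); Sc3+ < Y3+ (same group, 1 shell fewer); Y3+ < La3+ (same group, 1 shell fewer); La3+ < Ba2+ (both 54 e⁻, Z=57>56).
Placing each against Y3+: smaller — V5+, Sc3+; larger — La3+, Ba2+. So 2 are larger.

2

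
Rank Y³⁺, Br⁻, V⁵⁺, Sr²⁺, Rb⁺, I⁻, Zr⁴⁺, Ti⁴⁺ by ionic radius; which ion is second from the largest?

Br⁻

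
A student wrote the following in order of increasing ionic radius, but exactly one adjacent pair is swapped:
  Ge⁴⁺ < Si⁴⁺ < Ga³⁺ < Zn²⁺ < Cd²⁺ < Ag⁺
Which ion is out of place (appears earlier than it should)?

Ge⁴⁺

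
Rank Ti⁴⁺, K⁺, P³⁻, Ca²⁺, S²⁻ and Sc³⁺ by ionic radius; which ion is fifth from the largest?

These species are isoelectronic with 18 electrons. The only difference is the number of protons: Ti⁴⁺ (Z=22), Sc³⁺ (Z=21), Ca²⁺ (Z=20), K⁺ (Z=19), S²⁻ (Z=16), P³⁻ (Z=15). The strongest nuclear pull (Ti⁴⁺) gives the smallest ion.
So the order is Ti⁴⁺ < Sc³⁺ < Ca²⁺ < K⁺ < S²⁻ < P³⁻; the 5th-largest ion is Sc³⁺.

Sc³⁺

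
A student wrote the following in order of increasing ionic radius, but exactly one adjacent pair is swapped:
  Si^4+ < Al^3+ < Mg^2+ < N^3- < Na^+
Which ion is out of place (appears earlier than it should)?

N^3-

Check each adjacent pair. N^3- and Na^+ are reversed: they are isoelectronic (10 e⁻) and Na has more protons than N (11 vs 7), making Na^+ smaller. No other neighbouring pair contradicts the periodic trends, so N^3- is the ion listed too early.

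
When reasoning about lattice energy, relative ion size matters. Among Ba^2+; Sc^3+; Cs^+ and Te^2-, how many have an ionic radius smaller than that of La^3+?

Sc^3+ (Z=21, 18 e⁻), La^3+ (Z=57, 54 e⁻), Ba^2+ (Z=56, 54 e⁻), Cs^+ (Z=55, 54 e⁻), Te^2- (Z=52, 54 e⁻). Sc^3+ < La^3+ (same group, 2 shells fewer); La^3+ < Ba^2+ (both 54 e⁻, Z=57>56); Ba^2+ < Cs^+ (both 54 e⁻, Z=56>55); Cs^+ < Te^2- (both 54 e⁻, Z=55>52).
Relative to La^3+, the ions that are smaller are Sc^3+. That's 1.

1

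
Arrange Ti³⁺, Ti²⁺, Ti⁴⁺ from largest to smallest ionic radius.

Ti²⁺ > Ti³⁺ > Ti⁴⁺

For a single element, ionic radius drops as positive charge rises — Ti⁴⁺ < Ti²⁺.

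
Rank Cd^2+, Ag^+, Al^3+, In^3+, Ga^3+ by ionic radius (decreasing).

Tabulating Z and e⁻: Al^3+ has 10 e⁻ (Z=13), Ga^3+ has 28 e⁻ (Z=31), In^3+ has 46 e⁻ (Z=49), Cd^2+ has 46 e⁻ (Z=48), Ag^+ has 46 e⁻ (Z=47). Al^3+ < Ga^3+ (same group, 1 shell fewer); Ga^3+ < In^3+ (same group, 1 shell fewer); In^3+ < Cd^2+ (both 46 e⁻, Z=49>48); Cd^2+ < Ag^+ (both 46 e⁻, Z=48>47).

Ag^+ > Cd^2+ > In^3+ > Ga^3+ > Al^3+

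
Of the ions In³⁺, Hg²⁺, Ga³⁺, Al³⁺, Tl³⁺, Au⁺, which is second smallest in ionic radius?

Work out protons and electrons: Al³⁺ has 10 e⁻ (Z=13), Ga³⁺ has 28 e⁻ (Z=31), In³⁺ has 46 e⁻ (Z=49), Tl³⁺ has 78 e⁻ (Z=81), Hg²⁺ has 78 e⁻ (Z=80), Au⁺ has 78 e⁻ (Z=79). Al³⁺ < Ga³⁺ (same group, period 3 vs 4); Ga³⁺ < In³⁺ (same group, period 4 vs 5); In³⁺ < Tl³⁺ (same group, 1 shell fewer); Tl³⁺ < Hg²⁺ (isoelectronic, higher Z=81 is smaller); Hg²⁺ < Au⁺ (isoelectronic, higher Z=80 is smaller).
So the order is Al³⁺ < Ga³⁺ < In³⁺ < Tl³⁺ < Hg²⁺ < Au⁺; the 2nd-smallest ion is Ga³⁺.

Ga³⁺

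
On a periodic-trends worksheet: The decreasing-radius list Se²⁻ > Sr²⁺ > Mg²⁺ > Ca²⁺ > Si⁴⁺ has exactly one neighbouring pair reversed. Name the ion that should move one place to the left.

Compare adjacent ions: both in group 2 with the same charge; Mg²⁺ (period 3) has the smaller radius — yet in this decreasing list Mg²⁺ sits before Ca²⁺. Nothing else is reversed, so Ca²⁺ should move one place to the left.

Ca²⁺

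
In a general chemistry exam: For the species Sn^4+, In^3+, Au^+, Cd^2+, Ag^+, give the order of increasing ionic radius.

Sn^4+: 46 e⁻, Z=50, In^3+: 46 e⁻, Z=49, Cd^2+: 46 e⁻, Z=48, Ag^+: 46 e⁻, Z=47, Au^+: 78 e⁻, Z=79. Sn^4+ < In^3+ (both 46 e⁻, Z=50>49); In^3+ < Cd^2+ (isoelectronic, higher Z=49 is smaller); Cd^2+ < Ag^+ (both 46 e⁻, Z=48>47); Ag^+ < Au^+ (same group, 1 shell fewer).

Sn^4+ < In^3+ < Cd^2+ < Ag^+ < Au^+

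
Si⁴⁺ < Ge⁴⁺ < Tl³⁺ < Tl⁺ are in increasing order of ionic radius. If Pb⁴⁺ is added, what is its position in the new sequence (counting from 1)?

Electron counts and nuclear charges: Si⁴⁺ has 10 e⁻ (Z=14), Ge⁴⁺ has 28 e⁻ (Z=32), Pb⁴⁺ has 78 e⁻ (Z=82), Tl³⁺ has 78 e⁻ (Z=81), Tl⁺ has 80 e⁻ (Z=81). Si⁴⁺ < Ge⁴⁺ (same group, 1 shell fewer); Ge⁴⁺ < Pb⁴⁺ (same group, 2 shells fewer); Pb⁴⁺ < Tl³⁺ (isoelectronic, higher Z=82 is smaller); Tl³⁺ < Tl⁺ (higher charge on the same element).
Putting Pb⁴⁺ in gives Si⁴⁺ < Ge⁴⁺ < Pb⁴⁺ < Tl³⁺ < Tl⁺; it lands at slot 3.

3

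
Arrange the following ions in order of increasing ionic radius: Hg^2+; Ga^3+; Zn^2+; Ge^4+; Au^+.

Tabulating Z and e⁻: Ge^4+ (Z=32, 28 e⁻), Ga^3+ (Z=31, 28 e⁻), Zn^2+ (Z=30, 28 e⁻), Hg^2+ (Z=80, 78 e⁻), Au^+ (Z=79, 78 e⁻). Ge^4+ < Ga^3+ (isoelectronic, higher Z=32 is smaller); Ga^3+ < Zn^2+ (isoelectronic, higher Z=31 is smaller); Zn^2+ < Hg^2+ (same group, period 4 vs 6); Hg^2+ < Au^+ (isoelectronic, higher Z=80 is smaller).

Ge^4+ < Ga^3+ < Zn^2+ < Hg^2+ < Au^+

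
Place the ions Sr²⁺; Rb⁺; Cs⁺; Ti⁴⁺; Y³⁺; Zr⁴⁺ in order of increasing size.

First list Z and electron count for each: Ti⁴⁺ (Z=22, 18 e⁻), Zr⁴⁺ (Z=40, 36 e⁻), Y³⁺ (Z=39, 36 e⁻), Sr²⁺ (Z=38, 36 e⁻), Rb⁺ (Z=37, 36 e⁻), Cs⁺ (Z=55, 54 e⁻). Ti⁴⁺ < Zr⁴⁺ (same group, 1 shell fewer); Zr⁴⁺ < Y³⁺ (both 36 e⁻, Z=40>39); Y³⁺ < Sr²⁺ (isoelectronic, higher Z=39 is smaller); Sr²⁺ < Rb⁺ (both 36 e⁻, Z=38>37); Rb⁺ < Cs⁺ (same group, period 5 vs 6).

Ti⁴⁺ < Zr⁴⁺ < Y³⁺ < Sr²⁺ < Rb⁺ < Cs⁺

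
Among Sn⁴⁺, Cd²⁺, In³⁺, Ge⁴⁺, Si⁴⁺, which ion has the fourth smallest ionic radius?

In³⁺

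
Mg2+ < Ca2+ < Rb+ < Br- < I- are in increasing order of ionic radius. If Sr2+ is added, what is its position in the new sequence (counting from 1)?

3

Mg2+ (Z=12, 10 e⁻), Ca2+ (Z=20, 18 e⁻), Sr2+ (Z=38, 36 e⁻), Rb+ (Z=37, 36 e⁻), Br- (Z=35, 36 e⁻), I- (Z=53, 54 e⁻). Mg2+ < Ca2+ (same group, 1 shell fewer); Ca2+ < Sr2+ (same group, period 4 vs 5); Sr2+ < Rb+ (isoelectronic, higher Z=38 is smaller); Rb+ < Br- (isoelectronic, higher Z=37 is smaller); Br- < I- (same group, period 4 vs 5).
The complete sequence is Mg2+ < Ca2+ < Sr2+ < Rb+ < Br- < I-. Sr2+ sits at position 3.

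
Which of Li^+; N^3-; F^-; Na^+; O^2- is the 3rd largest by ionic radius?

First list Z and electron count for each: Li^+: 2 e⁻, Z=3, Na^+: 10 e⁻, Z=11, F^-: 10 e⁻, Z=9, O^2-: 10 e⁻, Z=8, N^3-: 10 e⁻, Z=7. Li^+ < Na^+ (same group, 1 shell fewer); Na^+ < F^- (isoelectronic, higher Z=11 is smaller); F^- < O^2- (isoelectronic, higher Z=9 is smaller); O^2- < N^3- (both 10 e⁻, Z=8>7).
Full ascending order: Li^+ < Na^+ < F^- < O^2- < N^3-. Counting from the largest, position 3 is F^-.

F^-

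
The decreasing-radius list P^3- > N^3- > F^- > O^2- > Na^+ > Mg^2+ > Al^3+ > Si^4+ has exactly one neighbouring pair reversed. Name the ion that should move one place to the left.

Compare adjacent ions: F^- and O^2- share 10 electrons; the higher nuclear charge on F (Z=9) contracts it more, so F^- < O^2- — yet in this decreasing list F^- sits before O^2-. Nothing else is reversed, so O^2- should move one place to the left.

O^2-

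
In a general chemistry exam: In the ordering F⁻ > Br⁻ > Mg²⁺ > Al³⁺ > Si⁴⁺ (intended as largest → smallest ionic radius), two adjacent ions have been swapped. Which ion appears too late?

Br⁻

The pair F⁻, Br⁻ is the wrong way round — F⁻ and Br⁻ are in one column with the same charge; the lighter period-2 ion has 2 fewer shells and is smaller. All other adjacent pairs agree with periodic trends, so Br⁻ is the misplaced ion.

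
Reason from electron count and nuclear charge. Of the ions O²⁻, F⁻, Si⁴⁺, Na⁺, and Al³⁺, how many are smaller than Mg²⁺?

2

Each ion has 10 electrons. The ranking follows nuclear charge in reverse — greater Z gives a smaller radius. Si⁴⁺ (Z=14), Al³⁺ (Z=13), Mg²⁺ (Z=12), Na⁺ (Z=11), F⁻ (Z=9), O²⁻ (Z=8).
Relative to Mg²⁺, the ions that are smaller are Si⁴⁺, Al³⁺. So 2 are smaller.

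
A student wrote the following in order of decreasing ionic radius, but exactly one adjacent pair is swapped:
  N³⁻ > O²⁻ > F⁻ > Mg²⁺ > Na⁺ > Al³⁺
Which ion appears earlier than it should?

Mg²⁺

The pair Mg²⁺, Na⁺ is the wrong way round — they are isoelectronic (10 e⁻) and Mg has more protons than Na (12 vs 11), making Mg²⁺ smaller. All other adjacent pairs agree with periodic trends, so Mg²⁺ is the misplaced ion.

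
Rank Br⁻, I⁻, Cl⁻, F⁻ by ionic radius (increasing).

Same group, same charge. Going down the group adds an extra shell of electrons, so the ion gets larger: F⁻ is highest in the group and smallest.

F⁻ < Cl⁻ < Br⁻ < I⁻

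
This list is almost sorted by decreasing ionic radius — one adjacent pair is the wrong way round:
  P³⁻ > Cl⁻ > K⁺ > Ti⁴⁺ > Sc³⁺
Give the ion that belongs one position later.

Check each adjacent pair. Ti⁴⁺ and Sc³⁺ are reversed: both have 18 electrons but Z(Ti)=22 > Z(Sc)=21, so Ti⁴⁺ should be the smaller of the two. No other neighbouring pair contradicts the periodic trends, so Ti⁴⁺ is the ion listed too early.

Ti⁴⁺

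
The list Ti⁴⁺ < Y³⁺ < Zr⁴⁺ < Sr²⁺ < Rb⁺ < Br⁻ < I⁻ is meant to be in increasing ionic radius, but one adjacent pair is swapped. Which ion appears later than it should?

Compare adjacent ions: they are isoelectronic (36 e⁻) and Zr has more protons than Y (40 vs 39), making Zr⁴⁺ smaller — yet in this increasing list Y³⁺ sits before Zr⁴⁺. Nothing else is reversed, so Zr⁴⁺ should move one place to the left.

Zr⁴⁺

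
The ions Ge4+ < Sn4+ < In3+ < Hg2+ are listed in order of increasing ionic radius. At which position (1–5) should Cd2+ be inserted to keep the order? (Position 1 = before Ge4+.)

4

Work out protons and electrons: Ge4+ (Z=32, 28 e⁻), Sn4+ (Z=50, 46 e⁻), In3+ (Z=49, 46 e⁻), Cd2+ (Z=48, 46 e⁻), Hg2+ (Z=80, 78 e⁻). Ge4+ < Sn4+ (same group, 1 shell fewer); Sn4+ < In3+ (isoelectronic, higher Z=50 is smaller); In3+ < Cd2+ (isoelectronic, higher Z=49 is smaller); Cd2+ < Hg2+ (same group, period 5 vs 6).
With Cd2+ included the full order is Ge4+ < Sn4+ < In3+ < Cd2+ < Hg2+, so it takes position 4.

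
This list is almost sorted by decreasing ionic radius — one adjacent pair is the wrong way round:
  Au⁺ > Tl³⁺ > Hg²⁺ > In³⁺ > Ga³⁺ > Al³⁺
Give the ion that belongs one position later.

Tl³⁺

Compare adjacent ions: they are isoelectronic (78 e⁻) and Tl has more protons than Hg (81 vs 80), making Tl³⁺ smaller — yet in this decreasing list Tl³⁺ sits before Hg²⁺. Nothing else is reversed, so Tl³⁺ should move one place to the right.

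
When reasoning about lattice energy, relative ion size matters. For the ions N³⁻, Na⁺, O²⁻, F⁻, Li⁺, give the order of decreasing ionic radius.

Li⁺ has 2 e⁻ (Z=3), Na⁺ has 10 e⁻ (Z=11), F⁻ has 10 e⁻ (Z=9), O²⁻ has 10 e⁻ (Z=8), N³⁻ has 10 e⁻ (Z=7). Li⁺ < Na⁺ (same group, 1 shell fewer); Na⁺ < F⁻ (both 10 e⁻, Z=11>9); F⁻ < O²⁻ (both 10 e⁻, Z=9>8); O²⁻ < N³⁻ (both 10 e⁻, Z=8>7).

N³⁻ > O²⁻ > F⁻ > Na⁺ > Li⁺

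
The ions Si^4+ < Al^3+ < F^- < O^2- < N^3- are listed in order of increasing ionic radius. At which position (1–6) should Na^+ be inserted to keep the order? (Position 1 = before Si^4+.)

Each ion has 10 electrons. The ranking follows nuclear charge in reverse — greater Z gives a smaller radius. Si^4+ (Z=14), Al^3+ (Z=13), Na^+ (Z=11), F^- (Z=9), O^2- (Z=8), N^3- (Z=7).
Putting Na^+ in gives Si^4+ < Al^3+ < Na^+ < F^- < O^2- < N^3-; it lands at slot 3.

3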